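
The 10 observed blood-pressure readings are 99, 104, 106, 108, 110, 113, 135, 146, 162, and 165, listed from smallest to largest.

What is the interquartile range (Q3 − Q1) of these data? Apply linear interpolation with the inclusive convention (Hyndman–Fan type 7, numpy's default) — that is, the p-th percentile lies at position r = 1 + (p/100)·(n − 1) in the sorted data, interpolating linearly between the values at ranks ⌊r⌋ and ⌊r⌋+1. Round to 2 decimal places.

n = 10.
P25: r = 3.25; ranks 3–4 are 106, 108; interpolating gives 106.5.
P75: r = 7.75; ranks 7–8 are 135, 146; interpolating gives 143.25.
Difference: 143.25 − 106.5 = 36.75.

36.75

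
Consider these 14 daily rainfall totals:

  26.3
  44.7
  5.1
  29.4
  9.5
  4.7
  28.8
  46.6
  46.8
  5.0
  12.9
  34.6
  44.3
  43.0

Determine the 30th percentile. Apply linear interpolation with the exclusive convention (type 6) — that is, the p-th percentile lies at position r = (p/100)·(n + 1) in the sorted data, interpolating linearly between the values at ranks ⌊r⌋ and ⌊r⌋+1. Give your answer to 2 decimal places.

11.20

Sorted: 4.7, 5.0, 5.1, 9.5, 12.9, 26.3, 28.8, 29.4, 34.6, 43.0, 44.3, 44.7, 46.6, 46.8.
n = 14.
r = (30/100)·(14 + 1) = 4.5.
Rank 4 is 9.5 and rank 5 is 12.9.
Interpolate: 9.5 + 0.5·(12.9 − 9.5) = 9.5 + 0.5·3.4 = 11.2.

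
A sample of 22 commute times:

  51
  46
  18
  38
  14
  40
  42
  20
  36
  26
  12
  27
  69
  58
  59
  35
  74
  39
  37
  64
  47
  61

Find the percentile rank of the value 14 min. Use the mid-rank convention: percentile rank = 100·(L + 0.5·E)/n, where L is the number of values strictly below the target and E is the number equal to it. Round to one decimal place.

Sorted: 12, 14, 18, 20, 26, 27, 35, 36, 37, 38, 39, 40, 42, 46, 47, 51, 58, 59, 61, 64, 69, 74.
Count below 14: L = 1; count equal: E = 1; n = 22.
Percentile rank = 100·(1 + 0.5·1)/22 = 100·1.5/22 = 6.818.

6.8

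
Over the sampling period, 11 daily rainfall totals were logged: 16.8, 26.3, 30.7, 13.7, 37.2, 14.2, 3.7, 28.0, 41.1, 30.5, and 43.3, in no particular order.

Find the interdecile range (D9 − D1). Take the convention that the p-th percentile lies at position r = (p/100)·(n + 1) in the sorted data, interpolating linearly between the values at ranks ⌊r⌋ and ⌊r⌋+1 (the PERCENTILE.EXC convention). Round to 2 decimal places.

Sorted: 3.7, 13.7, 14.2, 16.8, 26.3, 28.0, 30.5, 30.7, 37.2, 41.1, 43.3.
n = 11.
P10: r = 1.2; ranks 1–2 are 3.7, 13.7; interpolating gives 5.7.
P90: r = 10.8; ranks 10–11 are 41.1, 43.3; interpolating gives 42.86.
Difference: 42.86 − 5.7 = 37.16.

37.16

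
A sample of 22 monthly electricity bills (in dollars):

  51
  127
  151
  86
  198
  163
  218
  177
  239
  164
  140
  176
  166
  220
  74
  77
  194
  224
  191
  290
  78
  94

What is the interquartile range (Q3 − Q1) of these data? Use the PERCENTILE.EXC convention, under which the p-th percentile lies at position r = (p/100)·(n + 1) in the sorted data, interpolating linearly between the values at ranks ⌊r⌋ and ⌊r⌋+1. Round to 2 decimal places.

111.00

Sorted: 51, 74, 77, 78, 86, 94, 127, 140, 151, 163, 164, 166, 176, 177, 191, 194, 198, 218, 220, 224, 239, 290.
n = 22.
P25: r = 5.75; ranks 5–6 are 86, 94; interpolating gives 92.
P75: r = 17.25; ranks 17–18 are 198, 218; interpolating gives 203.
Difference: 203 − 92 = 111.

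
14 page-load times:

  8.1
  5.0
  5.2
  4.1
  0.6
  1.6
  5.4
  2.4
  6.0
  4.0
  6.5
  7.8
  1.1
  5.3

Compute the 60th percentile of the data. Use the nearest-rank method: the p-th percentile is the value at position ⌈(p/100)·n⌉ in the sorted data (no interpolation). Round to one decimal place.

5.3

Sorted: 0.6, 1.1, 1.6, 2.4, 4.0, 4.1, 5.0, 5.2, 5.3, 5.4, 6.0, 6.5, 7.8, 8.1.
n = 14.
Position = ⌈60/100 · 14⌉ = ⌈8.4⌉ = 9.
The value at rank 9 is 5.3.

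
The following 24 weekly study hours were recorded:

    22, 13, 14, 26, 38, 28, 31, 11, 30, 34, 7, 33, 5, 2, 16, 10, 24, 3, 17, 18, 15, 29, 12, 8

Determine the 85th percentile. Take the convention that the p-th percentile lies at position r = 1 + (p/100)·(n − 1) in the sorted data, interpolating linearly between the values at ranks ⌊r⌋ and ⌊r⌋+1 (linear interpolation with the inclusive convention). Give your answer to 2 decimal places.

Sorted: 2, 3, 5, 7, 8, 10, 11, 12, 13, 14, 15, 16, 17, 18, 22, 24, 26, 28, 29, 30, 31, 33, 34, 38.
n = 24.
r = 1 + (85/100)·(24 − 1) = 1 + 19.55 = 20.55.
Rank 20 is 30 and rank 21 is 31.
Interpolate: 30 + 0.55·(31 − 30) = 30 + 0.55·1 = 30.55.

30.55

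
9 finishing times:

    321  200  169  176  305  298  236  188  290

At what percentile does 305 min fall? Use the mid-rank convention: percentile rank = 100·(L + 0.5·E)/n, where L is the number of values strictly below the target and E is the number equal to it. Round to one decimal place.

Sorted: 169, 176, 188, 200, 236, 290, 298, 305, 321.
Count below 305: L = 7; count equal: E = 1; n = 9.
Percentile rank = 100·(7 + 0.5·1)/9 = 100·7.5/9 = 83.33.

83.3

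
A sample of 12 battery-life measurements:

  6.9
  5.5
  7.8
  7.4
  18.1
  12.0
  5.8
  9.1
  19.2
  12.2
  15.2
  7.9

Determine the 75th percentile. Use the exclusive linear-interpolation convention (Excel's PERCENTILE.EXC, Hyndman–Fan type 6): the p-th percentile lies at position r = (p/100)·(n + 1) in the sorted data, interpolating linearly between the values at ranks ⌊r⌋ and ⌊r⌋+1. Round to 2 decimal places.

14.45

Sorted: 5.5, 5.8, 6.9, 7.4, 7.8, 7.9, 9.1, 12.0, 12.2, 15.2, 18.1, 19.2.
n = 12.
r = (75/100)·(12 + 1) = 9.75.
Rank 9 is 12.2 and rank 10 is 15.2.
Interpolate: 12.2 + 0.75·(15.2 − 12.2) = 12.2 + 0.75·3 = 14.45.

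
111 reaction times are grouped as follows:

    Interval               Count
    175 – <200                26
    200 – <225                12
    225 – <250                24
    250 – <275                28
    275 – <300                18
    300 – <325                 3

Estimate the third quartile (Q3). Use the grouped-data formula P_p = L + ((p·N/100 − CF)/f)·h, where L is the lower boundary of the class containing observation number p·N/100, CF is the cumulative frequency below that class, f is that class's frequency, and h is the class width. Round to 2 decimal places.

N = 111; target position k = 75/100 · 111 = 83.25.
Cumulative frequencies: 26, 38, 62, 90, 108, 111.
Observation 83.25 falls in the class 250 – <275.
L = 250, CF = 62, f = 28, h = 25.
P75 = 250 + ((83.25 − 62)/28)·25 = 250 + 18.9732 = 268.973.

268.97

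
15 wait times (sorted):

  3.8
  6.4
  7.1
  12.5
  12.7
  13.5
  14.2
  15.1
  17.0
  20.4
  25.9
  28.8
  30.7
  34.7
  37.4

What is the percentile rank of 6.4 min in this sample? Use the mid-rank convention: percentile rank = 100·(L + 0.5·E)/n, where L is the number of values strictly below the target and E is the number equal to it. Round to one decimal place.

Count below 6.4: L = 1; count equal: E = 1; n = 15.
Percentile rank = 100·(1 + 0.5·1)/15 = 100·1.5/15 = 10.

10.0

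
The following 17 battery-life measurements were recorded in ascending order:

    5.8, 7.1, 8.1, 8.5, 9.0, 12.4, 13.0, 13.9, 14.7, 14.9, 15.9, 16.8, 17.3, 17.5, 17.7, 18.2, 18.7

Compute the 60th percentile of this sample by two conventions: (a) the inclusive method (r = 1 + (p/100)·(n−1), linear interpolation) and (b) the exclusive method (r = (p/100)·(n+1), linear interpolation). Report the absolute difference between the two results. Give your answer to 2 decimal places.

0.20

n = 17.
(a) r = 10.6; between ranks 10 (14.9) and 11 (15.9): 15.5.
(b) r = 10.8; between ranks 10 (14.9) and 11 (15.9): 15.7.
|15.5 − 15.7| = 0.2.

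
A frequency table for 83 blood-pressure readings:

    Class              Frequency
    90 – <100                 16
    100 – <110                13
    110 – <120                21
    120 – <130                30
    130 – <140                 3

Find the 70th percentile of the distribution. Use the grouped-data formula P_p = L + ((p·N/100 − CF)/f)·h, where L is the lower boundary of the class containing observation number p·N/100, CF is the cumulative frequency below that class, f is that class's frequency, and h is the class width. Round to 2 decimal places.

N = 83; target position k = 70/100 · 83 = 58.1.
Cumulative frequencies: 16, 29, 50, 80, 83.
Observation 58.1 falls in the class 120 – <130.
L = 120, CF = 50, f = 30, h = 10.
P70 = 120 + ((58.1 − 50)/30)·10 = 120 + 2.7 = 122.7.

122.70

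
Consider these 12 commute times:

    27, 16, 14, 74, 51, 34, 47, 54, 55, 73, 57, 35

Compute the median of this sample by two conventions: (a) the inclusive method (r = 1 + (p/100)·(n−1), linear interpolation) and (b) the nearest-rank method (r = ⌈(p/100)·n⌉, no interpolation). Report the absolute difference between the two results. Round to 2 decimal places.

Sorted: 14, 16, 27, 34, 35, 47, 51, 54, 55, 57, 73, 74.
n = 12.
(a) r = 6.5; between ranks 6 (47) and 7 (51): 49.
(b) the nearest-rank method: rank 6 → 47.
|49 − 47| = 2.

2.00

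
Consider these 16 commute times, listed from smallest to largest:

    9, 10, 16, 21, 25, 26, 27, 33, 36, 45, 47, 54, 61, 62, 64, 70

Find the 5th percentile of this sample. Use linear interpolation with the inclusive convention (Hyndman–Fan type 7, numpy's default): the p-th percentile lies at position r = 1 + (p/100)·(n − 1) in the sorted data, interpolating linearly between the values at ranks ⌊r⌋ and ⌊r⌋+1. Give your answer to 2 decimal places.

9.75

n = 16.
r = 1 + (5/100)·(16 − 1) = 1 + 0.75 = 1.75.
Rank 1 is 9 and rank 2 is 10.
Interpolate: 9 + 0.75·(10 − 9) = 9 + 0.75·1 = 9.75.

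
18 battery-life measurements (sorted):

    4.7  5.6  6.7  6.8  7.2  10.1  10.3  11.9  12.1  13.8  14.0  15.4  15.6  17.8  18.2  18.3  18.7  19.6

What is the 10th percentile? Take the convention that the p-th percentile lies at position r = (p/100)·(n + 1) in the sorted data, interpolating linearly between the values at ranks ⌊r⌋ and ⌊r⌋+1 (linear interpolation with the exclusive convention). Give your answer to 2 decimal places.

5.51

n = 18.
r = (10/100)·(18 + 1) = 1.9.
Rank 1 is 4.7 and rank 2 is 5.6.
Interpolate: 4.7 + 0.9·(5.6 − 4.7) = 4.7 + 0.9·0.9 = 5.51.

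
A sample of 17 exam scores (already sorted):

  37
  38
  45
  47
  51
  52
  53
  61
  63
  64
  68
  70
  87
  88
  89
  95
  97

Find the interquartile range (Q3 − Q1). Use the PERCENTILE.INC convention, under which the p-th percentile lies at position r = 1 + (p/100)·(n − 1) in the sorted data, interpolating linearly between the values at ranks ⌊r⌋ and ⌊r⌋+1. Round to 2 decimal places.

36.00

n = 17.
P25: r = 5 (integer) → 51.
P75: r = 13 (integer) → 87.
Difference: 87 − 51 = 36.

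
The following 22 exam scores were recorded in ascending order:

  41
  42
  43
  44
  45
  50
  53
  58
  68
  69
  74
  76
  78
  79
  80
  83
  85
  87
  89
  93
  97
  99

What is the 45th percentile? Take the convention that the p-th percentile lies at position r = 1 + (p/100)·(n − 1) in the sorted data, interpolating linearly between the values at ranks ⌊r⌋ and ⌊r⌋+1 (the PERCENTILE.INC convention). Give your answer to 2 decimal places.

n = 22.
r = 1 + (45/100)·(22 − 1) = 1 + 9.45 = 10.45.
Rank 10 is 69 and rank 11 is 74.
Interpolate: 69 + 0.45·(74 − 69) = 69 + 0.45·5 = 71.25.

71.25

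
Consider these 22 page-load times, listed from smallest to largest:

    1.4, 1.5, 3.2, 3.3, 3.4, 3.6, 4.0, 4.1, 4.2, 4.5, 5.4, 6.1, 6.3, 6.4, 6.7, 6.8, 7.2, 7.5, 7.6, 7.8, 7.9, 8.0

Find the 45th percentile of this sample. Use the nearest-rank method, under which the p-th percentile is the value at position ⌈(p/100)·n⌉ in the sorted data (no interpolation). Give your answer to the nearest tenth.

n = 22.
Position = ⌈45/100 · 22⌉ = ⌈9.9⌉ = 10.
The value at rank 10 is 4.5.

4.5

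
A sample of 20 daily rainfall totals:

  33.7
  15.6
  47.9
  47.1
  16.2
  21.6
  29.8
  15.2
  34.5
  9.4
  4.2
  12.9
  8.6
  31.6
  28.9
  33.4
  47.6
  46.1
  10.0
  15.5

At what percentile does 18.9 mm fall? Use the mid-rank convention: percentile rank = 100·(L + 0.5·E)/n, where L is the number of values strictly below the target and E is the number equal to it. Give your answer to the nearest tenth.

45.0

Sorted: 4.2, 8.6, 9.4, 10.0, 12.9, 15.2, 15.5, 15.6, 16.2, 21.6, 28.9, 29.8, 31.6, 33.4, 33.7, 34.5, 46.1, 47.1, 47.6, 47.9.
Count below 18.9: L = 9; count equal: E = 0; n = 20.
Percentile rank = 100·(9 + 0.5·0)/20 = 100·9/20 = 45.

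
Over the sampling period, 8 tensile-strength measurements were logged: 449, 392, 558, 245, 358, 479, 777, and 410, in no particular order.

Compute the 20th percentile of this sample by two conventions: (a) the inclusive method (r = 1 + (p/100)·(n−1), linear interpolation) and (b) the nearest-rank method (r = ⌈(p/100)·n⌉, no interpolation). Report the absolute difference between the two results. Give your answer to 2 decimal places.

13.60

Sorted: 245, 358, 392, 410, 449, 479, 558, 777.
n = 8.
(a) r = 2.4; between ranks 2 (358) and 3 (392): 371.6.
(b) the nearest-rank method: rank 2 → 358.
|371.6 − 358| = 13.6.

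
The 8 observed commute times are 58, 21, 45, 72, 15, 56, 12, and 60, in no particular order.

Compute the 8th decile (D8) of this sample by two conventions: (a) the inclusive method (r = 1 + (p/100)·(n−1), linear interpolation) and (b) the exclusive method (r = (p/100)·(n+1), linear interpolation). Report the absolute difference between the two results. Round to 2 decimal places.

Sorted: 12, 15, 21, 45, 56, 58, 60, 72.
n = 8.
(a) r = 6.6; between ranks 6 (58) and 7 (60): 59.2.
(b) r = 7.2; between ranks 7 (60) and 8 (72): 62.4.
|59.2 − 62.4| = 3.2.

3.20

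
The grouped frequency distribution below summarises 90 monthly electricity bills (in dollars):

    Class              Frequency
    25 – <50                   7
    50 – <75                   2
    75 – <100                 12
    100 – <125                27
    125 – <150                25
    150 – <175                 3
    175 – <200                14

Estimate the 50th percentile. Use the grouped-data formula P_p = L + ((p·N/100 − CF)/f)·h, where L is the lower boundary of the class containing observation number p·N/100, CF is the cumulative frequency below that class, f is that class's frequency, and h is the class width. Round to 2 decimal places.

N = 90; target position k = 50/100 · 90 = 45.
Cumulative frequencies: 7, 9, 21, 48, 73, 76, 90.
Observation 45 falls in the class 100 – <125.
L = 100, CF = 21, f = 27, h = 25.
P50 = 100 + ((45 − 21)/27)·25 = 100 + 22.2222 = 122.222.

122.22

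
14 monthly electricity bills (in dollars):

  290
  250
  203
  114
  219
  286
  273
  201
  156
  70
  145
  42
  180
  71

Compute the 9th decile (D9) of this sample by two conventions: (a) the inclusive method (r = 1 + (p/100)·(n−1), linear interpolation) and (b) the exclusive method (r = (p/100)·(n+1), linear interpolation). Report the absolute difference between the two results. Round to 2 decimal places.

Sorted: 42, 70, 71, 114, 145, 156, 180, 201, 203, 219, 250, 273, 286, 290.
n = 14.
(a) r = 12.7; between ranks 12 (273) and 13 (286): 282.1.
(b) r = 13.5; between ranks 13 (286) and 14 (290): 288.
|282.1 − 288| = 5.9.

5.90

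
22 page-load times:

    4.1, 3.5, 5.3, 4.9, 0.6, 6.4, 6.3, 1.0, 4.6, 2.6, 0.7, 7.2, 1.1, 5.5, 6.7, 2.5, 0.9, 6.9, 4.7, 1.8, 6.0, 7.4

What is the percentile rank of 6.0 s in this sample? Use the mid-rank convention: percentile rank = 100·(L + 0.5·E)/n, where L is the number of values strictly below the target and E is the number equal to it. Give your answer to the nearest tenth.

70.5

Sorted: 0.6, 0.7, 0.9, 1.0, 1.1, 1.8, 2.5, 2.6, 3.5, 4.1, 4.6, 4.7, 4.9, 5.3, 5.5, 6.0, 6.3, 6.4, 6.7, 6.9, 7.2, 7.4.
Count below 6.0: L = 15; count equal: E = 1; n = 22.
Percentile rank = 100·(15 + 0.5·1)/22 = 100·15.5/22 = 70.45.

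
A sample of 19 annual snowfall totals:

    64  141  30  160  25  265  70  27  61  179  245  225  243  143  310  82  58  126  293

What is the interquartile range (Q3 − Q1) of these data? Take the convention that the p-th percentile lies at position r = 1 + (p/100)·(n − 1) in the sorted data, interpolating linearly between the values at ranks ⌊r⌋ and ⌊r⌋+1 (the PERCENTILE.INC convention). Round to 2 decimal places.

171.50

Sorted: 25, 27, 30, 58, 61, 64, 70, 82, 126, 141, 143, 160, 179, 225, 243, 245, 265, 293, 310.
n = 19.
P25: r = 5.5; ranks 5–6 are 61, 64; interpolating gives 62.5.
P75: r = 14.5; ranks 14–15 are 225, 243; interpolating gives 234.
Difference: 234 − 62.5 = 171.5.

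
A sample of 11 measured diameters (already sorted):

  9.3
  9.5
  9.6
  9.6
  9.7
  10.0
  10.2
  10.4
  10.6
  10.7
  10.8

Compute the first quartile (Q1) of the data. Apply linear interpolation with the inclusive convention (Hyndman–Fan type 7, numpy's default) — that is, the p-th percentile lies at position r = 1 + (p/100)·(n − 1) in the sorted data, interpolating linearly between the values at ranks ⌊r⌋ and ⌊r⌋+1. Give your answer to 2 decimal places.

9.60

n = 11.
r = 1 + (25/100)·(11 − 1) = 1 + 2.5 = 3.5.
Rank 3 is 9.6 and rank 4 is 9.6.
Interpolate: 9.6 + 0.5·(9.6 − 9.6) = 9.6 + 0.5·0 = 9.6.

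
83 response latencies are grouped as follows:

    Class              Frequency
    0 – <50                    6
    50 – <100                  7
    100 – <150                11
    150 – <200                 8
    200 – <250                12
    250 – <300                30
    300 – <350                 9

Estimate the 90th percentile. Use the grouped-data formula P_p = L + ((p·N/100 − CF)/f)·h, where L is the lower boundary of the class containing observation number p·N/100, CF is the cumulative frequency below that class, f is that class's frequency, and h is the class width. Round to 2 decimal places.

N = 83; target position k = 90/100 · 83 = 74.7.
Cumulative frequencies: 6, 13, 24, 32, 44, 74, 83.
Observation 74.7 falls in the class 300 – <350.
L = 300, CF = 74, f = 9, h = 50.
P90 = 300 + ((74.7 − 74)/9)·50 = 300 + 3.88889 = 303.889.

303.89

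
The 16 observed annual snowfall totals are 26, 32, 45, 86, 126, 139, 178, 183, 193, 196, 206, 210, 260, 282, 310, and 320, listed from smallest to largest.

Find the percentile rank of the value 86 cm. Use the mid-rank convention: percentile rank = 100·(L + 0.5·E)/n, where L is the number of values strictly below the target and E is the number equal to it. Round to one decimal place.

Count below 86: L = 3; count equal: E = 1; n = 16.
Percentile rank = 100·(3 + 0.5·1)/16 = 100·3.5/16 = 21.88.

21.9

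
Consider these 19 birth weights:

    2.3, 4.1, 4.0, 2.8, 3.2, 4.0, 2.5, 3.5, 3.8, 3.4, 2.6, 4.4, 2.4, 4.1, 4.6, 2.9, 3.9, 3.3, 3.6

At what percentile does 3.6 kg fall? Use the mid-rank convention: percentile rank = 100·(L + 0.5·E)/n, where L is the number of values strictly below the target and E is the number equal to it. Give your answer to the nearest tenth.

55.3

Sorted: 2.3, 2.4, 2.5, 2.6, 2.8, 2.9, 3.2, 3.3, 3.4, 3.5, 3.6, 3.8, 3.9, 4.0, 4.0, 4.1, 4.1, 4.4, 4.6.
Count below 3.6: L = 10; count equal: E = 1; n = 19.
Percentile rank = 100·(10 + 0.5·1)/19 = 100·10.5/19 = 55.26.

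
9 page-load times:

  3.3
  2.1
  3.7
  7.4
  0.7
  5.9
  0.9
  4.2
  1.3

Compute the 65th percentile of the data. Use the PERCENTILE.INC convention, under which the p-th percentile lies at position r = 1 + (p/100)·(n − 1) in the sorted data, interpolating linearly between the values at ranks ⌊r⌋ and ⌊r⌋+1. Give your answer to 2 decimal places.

Sorted: 0.7, 0.9, 1.3, 2.1, 3.3, 3.7, 4.2, 5.9, 7.4.
n = 9.
r = 1 + (65/100)·(9 − 1) = 1 + 5.2 = 6.2.
Rank 6 is 3.7 and rank 7 is 4.2.
Interpolate: 3.7 + 0.2·(4.2 − 3.7) = 3.7 + 0.2·0.5 = 3.8.

3.80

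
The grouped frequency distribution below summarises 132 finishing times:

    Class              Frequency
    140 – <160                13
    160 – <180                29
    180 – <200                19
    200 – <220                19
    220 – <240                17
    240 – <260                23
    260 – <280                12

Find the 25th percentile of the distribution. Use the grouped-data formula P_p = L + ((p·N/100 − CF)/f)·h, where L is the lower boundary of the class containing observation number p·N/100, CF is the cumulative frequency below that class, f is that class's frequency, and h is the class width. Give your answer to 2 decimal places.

N = 132; target position k = 25/100 · 132 = 33.
Cumulative frequencies: 13, 42, 61, 80, 97, 120, 132.
Observation 33 falls in the class 160 – <180.
L = 160, CF = 13, f = 29, h = 20.
P25 = 160 + ((33 − 13)/29)·20 = 160 + 13.7931 = 173.793.

173.79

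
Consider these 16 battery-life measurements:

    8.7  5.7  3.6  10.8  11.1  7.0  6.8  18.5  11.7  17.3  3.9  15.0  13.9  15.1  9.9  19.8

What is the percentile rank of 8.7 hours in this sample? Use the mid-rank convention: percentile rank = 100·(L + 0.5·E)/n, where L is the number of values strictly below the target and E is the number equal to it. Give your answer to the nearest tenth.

34.4

Sorted: 3.6, 3.9, 5.7, 6.8, 7.0, 8.7, 9.9, 10.8, 11.1, 11.7, 13.9, 15.0, 15.1, 17.3, 18.5, 19.8.
Count below 8.7: L = 5; count equal: E = 1; n = 16.
Percentile rank = 100·(5 + 0.5·1)/16 = 100·5.5/16 = 34.38.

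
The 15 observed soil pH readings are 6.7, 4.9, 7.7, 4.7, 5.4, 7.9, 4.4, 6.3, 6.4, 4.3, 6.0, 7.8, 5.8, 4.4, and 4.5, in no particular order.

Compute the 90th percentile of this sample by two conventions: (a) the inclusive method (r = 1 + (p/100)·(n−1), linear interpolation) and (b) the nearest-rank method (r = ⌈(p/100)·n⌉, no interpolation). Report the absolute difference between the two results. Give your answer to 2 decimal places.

Sorted: 4.3, 4.4, 4.4, 4.5, 4.7, 4.9, 5.4, 5.8, 6.0, 6.3, 6.4, 6.7, 7.7, 7.8, 7.9.
n = 15.
(a) r = 13.6; between ranks 13 (7.7) and 14 (7.8): 7.76.
(b) the nearest-rank method: rank 14 → 7.8.
|7.76 − 7.8| = 0.04.

0.04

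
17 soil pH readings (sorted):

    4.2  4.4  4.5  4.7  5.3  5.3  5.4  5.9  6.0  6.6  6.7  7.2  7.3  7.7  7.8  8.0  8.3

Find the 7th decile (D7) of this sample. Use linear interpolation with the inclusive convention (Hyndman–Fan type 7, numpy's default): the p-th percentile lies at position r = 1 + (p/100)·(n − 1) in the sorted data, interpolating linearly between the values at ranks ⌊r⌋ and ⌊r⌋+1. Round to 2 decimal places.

7.22

n = 17.
r = 1 + (70/100)·(17 − 1) = 1 + 11.2 = 12.2.
Rank 12 is 7.2 and rank 13 is 7.3.
Interpolate: 7.2 + 0.2·(7.3 − 7.2) = 7.2 + 0.2·0.1 = 7.22.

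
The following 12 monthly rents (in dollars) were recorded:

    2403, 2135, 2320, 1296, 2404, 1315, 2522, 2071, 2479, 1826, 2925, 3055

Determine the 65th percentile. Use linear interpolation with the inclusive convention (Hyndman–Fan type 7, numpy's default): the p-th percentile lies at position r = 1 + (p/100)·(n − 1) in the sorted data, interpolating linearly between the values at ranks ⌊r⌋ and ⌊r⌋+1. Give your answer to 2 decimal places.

Sorted: 1296, 1315, 1826, 2071, 2135, 2320, 2403, 2404, 2479, 2522, 2925, 3055.
n = 12.
r = 1 + (65/100)·(12 − 1) = 1 + 7.15 = 8.15.
Rank 8 is 2404 and rank 9 is 2479.
Interpolate: 2404 + 0.15·(2479 − 2404) = 2404 + 0.15·75 = 2415.25.

2415.25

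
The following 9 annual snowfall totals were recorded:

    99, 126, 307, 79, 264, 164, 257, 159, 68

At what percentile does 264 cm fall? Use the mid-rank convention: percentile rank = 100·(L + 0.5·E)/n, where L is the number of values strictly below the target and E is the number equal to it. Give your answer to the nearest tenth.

Sorted: 68, 79, 99, 126, 159, 164, 257, 264, 307.
Count below 264: L = 7; count equal: E = 1; n = 9.
Percentile rank = 100·(7 + 0.5·1)/9 = 100·7.5/9 = 83.33.

83.3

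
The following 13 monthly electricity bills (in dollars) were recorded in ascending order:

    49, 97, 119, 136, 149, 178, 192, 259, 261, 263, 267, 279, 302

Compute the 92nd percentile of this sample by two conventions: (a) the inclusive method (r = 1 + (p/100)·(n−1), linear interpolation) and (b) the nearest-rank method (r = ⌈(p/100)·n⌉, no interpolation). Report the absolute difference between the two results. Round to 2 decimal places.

0.92

n = 13.
(a) r = 12.04; between ranks 12 (279) and 13 (302): 279.92.
(b) the nearest-rank method: rank 12 → 279.
|279.92 − 279| = 0.92.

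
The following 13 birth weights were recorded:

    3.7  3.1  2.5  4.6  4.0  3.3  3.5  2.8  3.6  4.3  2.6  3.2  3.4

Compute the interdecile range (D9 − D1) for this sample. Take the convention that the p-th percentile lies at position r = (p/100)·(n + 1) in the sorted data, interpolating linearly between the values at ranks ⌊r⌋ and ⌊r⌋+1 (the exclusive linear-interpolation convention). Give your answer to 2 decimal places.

Sorted: 2.5, 2.6, 2.8, 3.1, 3.2, 3.3, 3.4, 3.5, 3.6, 3.7, 4.0, 4.3, 4.6.
n = 13.
P10: r = 1.4; ranks 1–2 are 2.5, 2.6; interpolating gives 2.54.
P90: r = 12.6; ranks 12–13 are 4.3, 4.6; interpolating gives 4.48.
Difference: 4.48 − 2.54 = 1.94.

1.94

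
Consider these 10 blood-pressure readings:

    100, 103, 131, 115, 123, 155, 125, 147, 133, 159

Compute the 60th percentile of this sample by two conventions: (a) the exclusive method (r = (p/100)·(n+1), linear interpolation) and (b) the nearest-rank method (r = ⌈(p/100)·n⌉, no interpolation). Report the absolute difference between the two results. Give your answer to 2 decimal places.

1.20

Sorted: 100, 103, 115, 123, 125, 131, 133, 147, 155, 159.
n = 10.
(a) r = 6.6; between ranks 6 (131) and 7 (133): 132.2.
(b) the nearest-rank method: rank 6 → 131.
|132.2 − 131| = 1.2.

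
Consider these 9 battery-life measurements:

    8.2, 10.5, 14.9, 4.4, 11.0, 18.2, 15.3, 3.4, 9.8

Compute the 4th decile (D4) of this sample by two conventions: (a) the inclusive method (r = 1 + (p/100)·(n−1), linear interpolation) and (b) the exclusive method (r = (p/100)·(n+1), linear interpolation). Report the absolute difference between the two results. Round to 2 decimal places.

Sorted: 3.4, 4.4, 8.2, 9.8, 10.5, 11.0, 14.9, 15.3, 18.2.
n = 9.
(a) r = 4.2; between ranks 4 (9.8) and 5 (10.5): 9.94.
(b) r = 4 → value at rank 4 = 9.8.
|9.94 − 9.8| = 0.14.

0.14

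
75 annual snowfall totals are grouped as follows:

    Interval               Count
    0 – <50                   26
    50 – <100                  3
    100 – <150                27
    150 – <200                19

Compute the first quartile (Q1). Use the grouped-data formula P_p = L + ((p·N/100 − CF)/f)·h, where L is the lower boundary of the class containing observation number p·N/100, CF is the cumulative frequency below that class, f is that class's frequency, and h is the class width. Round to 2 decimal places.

N = 75; target position k = 25/100 · 75 = 18.75.
Cumulative frequencies: 26, 29, 56, 75.
Observation 18.75 falls in the class 0 – <50.
L = 0, CF = 0, f = 26, h = 50.
P25 = 0 + ((18.75 − 0)/26)·50 = 0 + 36.0577 = 36.0577.

36.06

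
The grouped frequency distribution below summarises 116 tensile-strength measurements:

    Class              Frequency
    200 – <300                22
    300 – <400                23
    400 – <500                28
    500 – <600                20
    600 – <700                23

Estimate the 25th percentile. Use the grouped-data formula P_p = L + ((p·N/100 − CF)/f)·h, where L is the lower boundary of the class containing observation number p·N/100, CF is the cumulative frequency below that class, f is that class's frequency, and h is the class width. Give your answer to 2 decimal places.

330.43

N = 116; target position k = 25/100 · 116 = 29.
Cumulative frequencies: 22, 45, 73, 93, 116.
Observation 29 falls in the class 300 – <400.
L = 300, CF = 22, f = 23, h = 100.
P25 = 300 + ((29 − 22)/23)·100 = 300 + 30.4348 = 330.435.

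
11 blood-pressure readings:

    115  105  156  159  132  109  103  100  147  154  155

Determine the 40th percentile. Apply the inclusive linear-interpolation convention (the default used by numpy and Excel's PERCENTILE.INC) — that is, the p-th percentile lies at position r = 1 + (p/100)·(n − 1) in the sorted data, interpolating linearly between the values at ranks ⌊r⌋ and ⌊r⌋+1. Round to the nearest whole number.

115

Sorted: 100, 103, 105, 109, 115, 132, 147, 154, 155, 156, 159.
n = 11.
r = 1 + (40/100)·(11 − 1) = 1 + 4 = 5.
r is an integer, so P40 is the value at rank 5: 115.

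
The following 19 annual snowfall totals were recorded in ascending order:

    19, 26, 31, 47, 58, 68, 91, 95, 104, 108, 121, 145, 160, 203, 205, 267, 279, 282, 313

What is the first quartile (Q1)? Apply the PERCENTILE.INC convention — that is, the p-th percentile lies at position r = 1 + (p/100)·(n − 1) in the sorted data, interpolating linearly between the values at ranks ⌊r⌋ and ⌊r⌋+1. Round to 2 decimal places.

n = 19.
r = 1 + (25/100)·(19 − 1) = 1 + 4.5 = 5.5.
Rank 5 is 58 and rank 6 is 68.
Interpolate: 58 + 0.5·(68 − 58) = 58 + 0.5·10 = 63.

63.00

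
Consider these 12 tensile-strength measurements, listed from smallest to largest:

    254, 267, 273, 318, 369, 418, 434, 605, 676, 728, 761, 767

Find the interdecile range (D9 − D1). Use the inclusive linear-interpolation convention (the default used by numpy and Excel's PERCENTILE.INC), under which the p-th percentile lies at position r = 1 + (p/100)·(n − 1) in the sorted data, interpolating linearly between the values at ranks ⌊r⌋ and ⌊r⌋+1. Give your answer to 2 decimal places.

490.10

n = 12.
P10: r = 2.1; ranks 2–3 are 267, 273; interpolating gives 267.6.
P90: r = 10.9; ranks 10–11 are 728, 761; interpolating gives 757.7.
Difference: 757.7 − 267.6 = 490.1.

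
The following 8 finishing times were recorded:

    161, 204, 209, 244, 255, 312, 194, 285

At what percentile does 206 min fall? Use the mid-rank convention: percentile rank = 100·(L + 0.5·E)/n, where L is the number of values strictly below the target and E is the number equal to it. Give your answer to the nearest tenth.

Sorted: 161, 194, 204, 209, 244, 255, 285, 312.
Count below 206: L = 3; count equal: E = 0; n = 8.
Percentile rank = 100·(3 + 0.5·0)/8 = 100·3/8 = 37.5.

37.5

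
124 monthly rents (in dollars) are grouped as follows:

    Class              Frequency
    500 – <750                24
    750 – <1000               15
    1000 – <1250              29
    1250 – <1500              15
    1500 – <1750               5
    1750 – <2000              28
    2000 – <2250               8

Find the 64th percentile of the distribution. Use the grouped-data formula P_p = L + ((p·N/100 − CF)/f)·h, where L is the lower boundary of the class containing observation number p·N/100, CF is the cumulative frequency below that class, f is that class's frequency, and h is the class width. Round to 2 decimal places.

N = 124; target position k = 64/100 · 124 = 79.36.
Cumulative frequencies: 24, 39, 68, 83, 88, 116, 124.
Observation 79.36 falls in the class 1250 – <1500.
L = 1250, CF = 68, f = 15, h = 250.
P64 = 1250 + ((79.36 − 68)/15)·250 = 1250 + 189.333 = 1439.33.

1439.33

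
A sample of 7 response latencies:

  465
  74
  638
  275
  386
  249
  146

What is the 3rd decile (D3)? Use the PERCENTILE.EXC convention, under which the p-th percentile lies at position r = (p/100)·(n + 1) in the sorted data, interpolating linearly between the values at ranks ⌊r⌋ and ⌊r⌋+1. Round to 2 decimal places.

Sorted: 74, 146, 249, 275, 386, 465, 638.
n = 7.
r = (30/100)·(7 + 1) = 2.4.
Rank 2 is 146 and rank 3 is 249.
Interpolate: 146 + 0.4·(249 − 146) = 146 + 0.4·103 = 187.2.

187.20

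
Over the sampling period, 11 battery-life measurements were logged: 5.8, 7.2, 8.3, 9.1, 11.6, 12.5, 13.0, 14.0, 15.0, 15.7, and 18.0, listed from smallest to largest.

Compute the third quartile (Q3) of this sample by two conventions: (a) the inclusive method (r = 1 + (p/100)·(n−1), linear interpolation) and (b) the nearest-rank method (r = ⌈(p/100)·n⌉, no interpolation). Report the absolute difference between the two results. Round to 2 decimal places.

0.50

n = 11.
(a) r = 8.5; between ranks 8 (14.0) and 9 (15.0): 14.5.
(b) the nearest-rank method: rank 9 → 15.
|14.5 − 15| = 0.5.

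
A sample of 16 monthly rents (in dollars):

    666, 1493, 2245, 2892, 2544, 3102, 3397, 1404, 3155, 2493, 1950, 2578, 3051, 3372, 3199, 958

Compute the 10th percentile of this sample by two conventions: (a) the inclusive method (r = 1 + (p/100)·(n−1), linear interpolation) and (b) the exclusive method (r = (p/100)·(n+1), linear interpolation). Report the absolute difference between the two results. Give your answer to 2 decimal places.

Sorted: 666, 958, 1404, 1493, 1950, 2245, 2493, 2544, 2578, 2892, 3051, 3102, 3155, 3199, 3372, 3397.
n = 16.
(a) r = 2.5; between ranks 2 (958) and 3 (1404): 1181.
(b) r = 1.7; between ranks 1 (666) and 2 (958): 870.4.
|1181 − 870.4| = 310.6.

310.60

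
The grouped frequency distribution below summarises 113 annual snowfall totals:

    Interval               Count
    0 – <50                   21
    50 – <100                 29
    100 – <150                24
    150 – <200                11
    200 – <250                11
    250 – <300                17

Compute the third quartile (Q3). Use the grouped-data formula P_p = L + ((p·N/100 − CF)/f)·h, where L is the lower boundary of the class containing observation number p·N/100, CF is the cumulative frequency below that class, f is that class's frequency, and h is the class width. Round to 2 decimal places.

198.86

N = 113; target position k = 75/100 · 113 = 84.75.
Cumulative frequencies: 21, 50, 74, 85, 96, 113.
Observation 84.75 falls in the class 150 – <200.
L = 150, CF = 74, f = 11, h = 50.
P75 = 150 + ((84.75 − 74)/11)·50 = 150 + 48.8636 = 198.864.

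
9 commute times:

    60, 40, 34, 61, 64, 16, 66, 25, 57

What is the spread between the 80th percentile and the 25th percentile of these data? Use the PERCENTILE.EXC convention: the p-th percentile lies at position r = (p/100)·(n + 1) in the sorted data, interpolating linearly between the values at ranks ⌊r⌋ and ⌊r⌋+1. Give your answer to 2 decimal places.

34.50

Sorted: 16, 25, 34, 40, 57, 60, 61, 64, 66.
n = 9.
P25: r = 2.5; ranks 2–3 are 25, 34; interpolating gives 29.5.
P80: r = 8 (integer) → 64.
Difference: 64 − 29.5 = 34.5.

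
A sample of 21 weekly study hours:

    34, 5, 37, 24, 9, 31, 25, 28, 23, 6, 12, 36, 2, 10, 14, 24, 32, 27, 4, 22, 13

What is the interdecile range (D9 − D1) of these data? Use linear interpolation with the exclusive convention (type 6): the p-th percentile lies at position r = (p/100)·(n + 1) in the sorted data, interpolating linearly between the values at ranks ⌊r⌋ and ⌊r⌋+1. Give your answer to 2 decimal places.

Sorted: 2, 4, 5, 6, 9, 10, 12, 13, 14, 22, 23, 24, 24, 25, 27, 28, 31, 32, 34, 36, 37.
n = 21.
P10: r = 2.2; ranks 2–3 are 4, 5; interpolating gives 4.2.
P90: r = 19.8; ranks 19–20 are 34, 36; interpolating gives 35.6.
Difference: 35.6 − 4.2 = 31.4.

31.40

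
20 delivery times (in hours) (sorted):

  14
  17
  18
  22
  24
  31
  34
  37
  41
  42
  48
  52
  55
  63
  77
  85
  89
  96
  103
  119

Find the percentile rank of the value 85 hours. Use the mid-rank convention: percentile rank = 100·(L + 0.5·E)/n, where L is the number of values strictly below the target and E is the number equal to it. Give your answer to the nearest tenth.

Count below 85: L = 15; count equal: E = 1; n = 20.
Percentile rank = 100·(15 + 0.5·1)/20 = 100·15.5/20 = 77.5.

77.5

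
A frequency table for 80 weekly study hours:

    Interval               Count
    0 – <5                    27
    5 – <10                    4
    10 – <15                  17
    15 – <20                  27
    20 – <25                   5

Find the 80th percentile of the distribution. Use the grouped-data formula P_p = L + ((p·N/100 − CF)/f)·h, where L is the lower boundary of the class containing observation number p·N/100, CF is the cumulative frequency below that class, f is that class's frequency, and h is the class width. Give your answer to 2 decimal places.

N = 80; target position k = 80/100 · 80 = 64.
Cumulative frequencies: 27, 31, 48, 75, 80.
Observation 64 falls in the class 15 – <20.
L = 15, CF = 48, f = 27, h = 5.
P80 = 15 + ((64 − 48)/27)·5 = 15 + 2.96296 = 17.963.

17.96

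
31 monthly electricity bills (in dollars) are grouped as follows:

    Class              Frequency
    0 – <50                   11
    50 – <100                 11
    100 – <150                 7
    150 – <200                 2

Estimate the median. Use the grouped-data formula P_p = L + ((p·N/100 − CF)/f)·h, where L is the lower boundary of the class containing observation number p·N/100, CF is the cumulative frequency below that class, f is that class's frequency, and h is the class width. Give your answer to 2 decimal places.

70.45

N = 31; target position k = 50/100 · 31 = 15.5.
Cumulative frequencies: 11, 22, 29, 31.
Observation 15.5 falls in the class 50 – <100.
L = 50, CF = 11, f = 11, h = 50.
P50 = 50 + ((15.5 − 11)/11)·50 = 50 + 20.4545 = 70.4545.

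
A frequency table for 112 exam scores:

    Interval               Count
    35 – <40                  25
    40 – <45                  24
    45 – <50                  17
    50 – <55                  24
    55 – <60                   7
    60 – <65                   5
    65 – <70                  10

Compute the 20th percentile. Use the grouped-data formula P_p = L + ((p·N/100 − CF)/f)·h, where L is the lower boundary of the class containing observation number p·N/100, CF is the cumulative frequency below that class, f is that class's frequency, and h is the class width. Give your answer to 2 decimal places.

39.48

N = 112; target position k = 20/100 · 112 = 22.4.
Cumulative frequencies: 25, 49, 66, 90, 97, 102, 112.
Observation 22.4 falls in the class 35 – <40.
L = 35, CF = 0, f = 25, h = 5.
P20 = 35 + ((22.4 − 0)/25)·5 = 35 + 4.48 = 39.48.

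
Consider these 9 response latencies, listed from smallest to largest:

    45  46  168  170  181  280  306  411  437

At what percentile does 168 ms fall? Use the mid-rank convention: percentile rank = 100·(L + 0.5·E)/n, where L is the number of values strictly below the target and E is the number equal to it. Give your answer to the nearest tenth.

27.8

Count below 168: L = 2; count equal: E = 1; n = 9.
Percentile rank = 100·(2 + 0.5·1)/9 = 100·2.5/9 = 27.78.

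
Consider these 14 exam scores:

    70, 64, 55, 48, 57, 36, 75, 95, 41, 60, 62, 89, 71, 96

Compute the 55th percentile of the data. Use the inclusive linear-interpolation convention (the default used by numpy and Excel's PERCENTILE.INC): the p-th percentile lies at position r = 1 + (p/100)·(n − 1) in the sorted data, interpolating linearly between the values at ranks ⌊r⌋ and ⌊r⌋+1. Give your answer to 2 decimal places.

64.90

Sorted: 36, 41, 48, 55, 57, 60, 62, 64, 70, 71, 75, 89, 95, 96.
n = 14.
r = 1 + (55/100)·(14 − 1) = 1 + 7.15 = 8.15.
Rank 8 is 64 and rank 9 is 70.
Interpolate: 64 + 0.15·(70 − 64) = 64 + 0.15·6 = 64.9.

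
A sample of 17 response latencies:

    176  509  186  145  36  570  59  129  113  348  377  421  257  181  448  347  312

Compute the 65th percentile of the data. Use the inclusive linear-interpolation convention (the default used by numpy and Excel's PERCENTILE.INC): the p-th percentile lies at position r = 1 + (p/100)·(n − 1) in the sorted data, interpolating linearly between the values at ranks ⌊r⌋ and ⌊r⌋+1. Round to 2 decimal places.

Sorted: 36, 59, 113, 129, 145, 176, 181, 186, 257, 312, 347, 348, 377, 421, 448, 509, 570.
n = 17.
r = 1 + (65/100)·(17 − 1) = 1 + 10.4 = 11.4.
Rank 11 is 347 and rank 12 is 348.
Interpolate: 347 + 0.4·(348 − 347) = 347 + 0.4·1 = 347.4.

347.40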